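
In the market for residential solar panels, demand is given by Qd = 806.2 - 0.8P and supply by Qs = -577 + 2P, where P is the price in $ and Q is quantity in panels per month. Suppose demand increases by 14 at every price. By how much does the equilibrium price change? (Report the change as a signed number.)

ΔP = 5

At equilibrium Qd = Qs, so 806.2 - 0.8P = -577 + 2P; collecting terms, 1383.2 = 2.8P and P* = 494.
From the demand curve, Q* = 806.2 - 0.8(494) = 411.
After the shift, demand is Qd = 820.2 - 0.8P.
The new intersection has 1397.2 = 2.8P, i.e. P = 499, Q = 421.
ΔP = 499 - 494 = 5.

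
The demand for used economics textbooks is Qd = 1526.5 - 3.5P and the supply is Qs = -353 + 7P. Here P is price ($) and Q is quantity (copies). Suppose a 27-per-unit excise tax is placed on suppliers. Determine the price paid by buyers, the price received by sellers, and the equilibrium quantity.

P_b = 197, P_s = 170, Q = 837

With a tax of 27 on suppliers, they supply based on the net price P_s = P_b - 27, so Qs = -542 + 7P_b.
Equate demand and the shifted supply: 1526.5 - 3.5P_b = -542 + 7P_b, giving 10.5P_b = 2068.5, so P_b = 197.
So P_s = 170 and the quantity traded is Q = 1526.5 - 3.5(197) = 837.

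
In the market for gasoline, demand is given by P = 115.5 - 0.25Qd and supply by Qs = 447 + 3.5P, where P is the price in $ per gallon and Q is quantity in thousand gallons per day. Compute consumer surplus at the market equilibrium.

In direct form, Qd = 462 - 4P.
Equating demand and supply, 462 - 4P = 447 + 3.5P gives 7.5P = 15, so P* = 2.
Then Q* = 462 - 4(2) = 454.
Demand choke price (Qd = 0): P = 462/4 = 115.5. Consumer surplus = ½ × (115.5 - 2) × 454 = 25764.5.

Consumer surplus = 25764.5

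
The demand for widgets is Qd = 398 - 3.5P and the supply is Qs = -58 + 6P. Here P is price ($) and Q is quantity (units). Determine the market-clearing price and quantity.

P* = 48, Q* = 230

The market clears where 398 - 3.5P = -58 + 6P. Rearranging, 9.5P = 456, hence P* = 48.
Then Q* = 398 - 3.5(48) = 230.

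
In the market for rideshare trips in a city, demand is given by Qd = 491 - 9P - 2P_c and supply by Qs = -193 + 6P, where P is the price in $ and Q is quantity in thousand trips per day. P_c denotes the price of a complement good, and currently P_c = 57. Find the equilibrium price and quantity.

P* = 38, Q* = 35

With P_c = 57, demand is Qd = 377 - 9P.
At equilibrium Qd = Qs, so 377 - 9P = -193 + 6P; collecting terms, 570 = 15P and P* = 38.
From the demand curve, Q* = 377 - 9(38) = 35.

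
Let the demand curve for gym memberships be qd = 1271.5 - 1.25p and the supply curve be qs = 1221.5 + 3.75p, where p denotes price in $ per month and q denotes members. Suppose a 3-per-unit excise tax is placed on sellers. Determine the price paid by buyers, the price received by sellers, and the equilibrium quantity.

With a tax of 3 on sellers, they supply based on the net price p_s = p_b - 3, so qs = 1210.25 + 3.75p_b.
Equate demand and the shifted supply: 1271.5 - 1.25p_b = 1210.25 + 3.75p_b, giving 5p_b = 61.25, so p_b = 12.25.
So p_s = 9.25 and the quantity traded is q = 1271.5 - 1.25(12.25) = 1256.1875.

p_b = 12.25, p_s = 9.25, q = 1256.1875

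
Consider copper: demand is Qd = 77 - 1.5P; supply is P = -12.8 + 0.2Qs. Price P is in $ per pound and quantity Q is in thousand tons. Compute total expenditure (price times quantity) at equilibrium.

Solving each curve for Q: Qs = 64 + 5P.
Equating demand and supply, 77 - 1.5P = 64 + 5P gives 6.5P = 13, so P* = 2.
Plugging P* into demand: Q* = 77 - 1.5(2) = 74.
Total expenditure = P* × Q* = 2 × 74 = 148.

Total expenditure = 148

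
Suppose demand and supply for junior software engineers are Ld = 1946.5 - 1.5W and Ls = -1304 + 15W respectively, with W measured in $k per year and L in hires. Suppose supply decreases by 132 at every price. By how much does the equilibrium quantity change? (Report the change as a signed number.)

Set Ld = Ls: 1946.5 - 1.5W = -1304 + 15W, so 3250.5 = 16.5W and W* = 197.
Then L* = 1946.5 - 1.5(197) = 1651.
After the shift, supply is Ls = -1436 + 15W.
New equilibrium: 3382.5 = 16.5W, so W = 205 and L = 1639.
ΔL = 1639 - 1651 = -12.

ΔL = -12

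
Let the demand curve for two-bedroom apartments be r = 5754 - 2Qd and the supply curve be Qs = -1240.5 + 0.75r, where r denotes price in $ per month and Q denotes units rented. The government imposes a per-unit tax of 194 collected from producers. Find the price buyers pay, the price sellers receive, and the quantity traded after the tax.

Solving each curve for Q: Qd = 2877 - 0.5r.
Producers keep r_s = r_b - 194 per unit, so supply in terms of the buyer price is Qs = -1386 + 0.75r_b.
Equate demand and the shifted supply: 2877 - 0.5r_b = -1386 + 0.75r_b, giving 1.25r_b = 4263, so r_b = 3410.4.
Then r_s = 3410.4 - 194 = 3216.4 and Q = 2877 - 0.5(3410.4) = 1171.8.

r_b = 3410.4, r_s = 3216.4, Q = 1171.8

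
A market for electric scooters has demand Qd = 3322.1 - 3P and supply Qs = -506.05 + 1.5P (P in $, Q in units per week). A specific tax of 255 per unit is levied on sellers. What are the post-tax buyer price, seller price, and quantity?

P_b = 935.7, P_s = 680.7, Q = 515

With a tax of 255 on sellers, they supply based on the net price P_s = P_b - 255, so Qs = -888.55 + 1.5P_b.
Equate demand and the shifted supply: 3322.1 - 3P_b = -888.55 + 1.5P_b, giving 4.5P_b = 4210.65, so P_b = 935.7.
So P_s = 680.7 and the quantity traded is Q = 3322.1 - 3(935.7) = 515.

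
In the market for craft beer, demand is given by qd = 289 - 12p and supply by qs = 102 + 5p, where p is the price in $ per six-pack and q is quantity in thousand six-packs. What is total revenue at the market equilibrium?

Total revenue = 1727

The market clears where 289 - 12p = 102 + 5p. Rearranging, 17p = 187, hence p* = 11.
Then q* = 289 - 12(11) = 157.
Total revenue = p* × q* = 11 × 157 = 1727.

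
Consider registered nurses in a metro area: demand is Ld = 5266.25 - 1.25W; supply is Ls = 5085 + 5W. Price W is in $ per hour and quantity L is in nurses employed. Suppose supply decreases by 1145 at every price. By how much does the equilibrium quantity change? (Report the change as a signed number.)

The market clears where 5266.25 - 1.25W = 5085 + 5W. Rearranging, 6.25W = 181.25, hence W* = 29.
Plugging W* into demand: L* = 5266.25 - 1.25(29) = 5230.
After the shift, supply is Ls = 3940 + 5W.
The new intersection has 1326.25 = 6.25W, i.e. W = 212.2, L = 5001.
ΔL = 5001 - 5230 = -229.

ΔL = -229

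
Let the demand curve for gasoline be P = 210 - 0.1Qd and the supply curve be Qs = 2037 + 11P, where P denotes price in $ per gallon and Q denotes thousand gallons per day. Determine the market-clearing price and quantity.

Inverting to quantity form: Qd = 2100 - 10P.
Set Qd = Qs: 2100 - 10P = 2037 + 11P, so 63 = 21P and P* = 3.
Then Q* = 2100 - 10(3) = 2070.

P* = 3, Q* = 2070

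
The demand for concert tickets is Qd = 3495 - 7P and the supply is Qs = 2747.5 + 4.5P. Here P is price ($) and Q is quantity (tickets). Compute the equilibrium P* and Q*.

P* = 65, Q* = 3040

The market clears where 3495 - 7P = 2747.5 + 4.5P. Rearranging, 11.5P = 747.5, hence P* = 65.
Then Q* = 3495 - 7(65) = 3040.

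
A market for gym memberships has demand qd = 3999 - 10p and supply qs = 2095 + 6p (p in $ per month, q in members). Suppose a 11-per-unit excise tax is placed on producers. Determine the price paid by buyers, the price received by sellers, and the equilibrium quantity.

Producers keep p_s = p_b - 11 per unit, so supply in terms of the buyer price is qs = 2029 + 6p_b.
Market clearing requires 3999 - 10p_b = 2029 + 6p_b; hence 1970 = 16p_b and p_b = 123.125.
So p_s = 112.125 and the quantity traded is q = 3999 - 10(123.125) = 2767.75.

p_b = 123.125, p_s = 112.125, q = 2767.75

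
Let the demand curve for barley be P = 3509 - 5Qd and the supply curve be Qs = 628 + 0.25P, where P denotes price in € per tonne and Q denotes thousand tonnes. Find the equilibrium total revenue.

Total revenue = 109716

Solving each curve for Q: Qd = 701.8 - 0.2P.
The market clears where 701.8 - 0.2P = 628 + 0.25P. Rearranging, 0.45P = 73.8, hence P* = 164.
Then Q* = 701.8 - 0.2(164) = 669.
Total revenue = P* × Q* = 164 × 669 = 109716.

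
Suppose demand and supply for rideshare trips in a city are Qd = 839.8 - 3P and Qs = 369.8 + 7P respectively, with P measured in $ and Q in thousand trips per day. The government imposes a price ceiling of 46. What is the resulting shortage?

At P = 46: Qd = 701.8 and Qs = 691.8.
Shortage = Qd - Qs = 701.8 - 691.8 = 10.

Shortage = 10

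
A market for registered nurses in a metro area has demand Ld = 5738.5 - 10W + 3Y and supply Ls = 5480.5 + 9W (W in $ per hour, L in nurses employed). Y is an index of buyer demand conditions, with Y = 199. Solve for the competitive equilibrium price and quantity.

With Y = 199, demand is Ld = 6335.5 - 10W.
Set Ld = Ls: 6335.5 - 10W = 5480.5 + 9W, so 855 = 19W and W* = 45.
Substitute back: L* = 6335.5 - 10(45) = 5885.5.

W* = 45, L* = 5885.5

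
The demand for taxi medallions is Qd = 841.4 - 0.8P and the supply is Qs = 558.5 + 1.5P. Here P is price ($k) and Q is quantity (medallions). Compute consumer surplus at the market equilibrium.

At equilibrium Qd = Qs, so 841.4 - 0.8P = 558.5 + 1.5P; collecting terms, 282.9 = 2.3P and P* = 123.
Plugging P* into demand: Q* = 841.4 - 0.8(123) = 743.
Demand choke price (Qd = 0): P = 841.4/0.8 = 1051.75. Consumer surplus = ½ × (1051.75 - 123) × 743 = 345030.625.

Consumer surplus = 345030.625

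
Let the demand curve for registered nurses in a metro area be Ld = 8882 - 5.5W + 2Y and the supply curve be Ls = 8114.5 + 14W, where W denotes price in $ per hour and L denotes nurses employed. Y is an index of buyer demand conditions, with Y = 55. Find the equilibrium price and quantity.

With Y = 55, demand is Ld = 8992 - 5.5W.
At equilibrium Ld = Ls, so 8992 - 5.5W = 8114.5 + 14W; collecting terms, 877.5 = 19.5W and W* = 45.
Plugging W* into demand: L* = 8992 - 5.5(45) = 8744.5.

W* = 45, L* = 8744.5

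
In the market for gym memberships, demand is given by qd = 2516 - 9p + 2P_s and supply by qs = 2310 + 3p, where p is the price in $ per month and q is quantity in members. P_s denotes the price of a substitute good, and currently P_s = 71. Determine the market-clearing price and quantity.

p* = 29, q* = 2397

With P_s = 71, demand is qd = 2658 - 9p.
At equilibrium qd = qs, so 2658 - 9p = 2310 + 3p; collecting terms, 348 = 12p and p* = 29.
Substitute back: q* = 2658 - 9(29) = 2397.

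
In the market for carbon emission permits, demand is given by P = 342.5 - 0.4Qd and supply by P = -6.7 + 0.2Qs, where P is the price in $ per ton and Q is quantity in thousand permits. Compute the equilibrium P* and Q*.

P* = 109.7, Q* = 582

In direct form, Qd = 856.25 - 2.5P and Qs = 33.5 + 5P.
At equilibrium Qd = Qs, so 856.25 - 2.5P = 33.5 + 5P; collecting terms, 822.75 = 7.5P and P* = 109.7.
Then Q* = 856.25 - 2.5(109.7) = 582.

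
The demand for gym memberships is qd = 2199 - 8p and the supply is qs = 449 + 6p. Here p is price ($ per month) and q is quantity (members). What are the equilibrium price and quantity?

The market clears where 2199 - 8p = 449 + 6p. Rearranging, 14p = 1750, hence p* = 125.
From the demand curve, q* = 2199 - 8(125) = 1199.

p* = 125, q* = 1199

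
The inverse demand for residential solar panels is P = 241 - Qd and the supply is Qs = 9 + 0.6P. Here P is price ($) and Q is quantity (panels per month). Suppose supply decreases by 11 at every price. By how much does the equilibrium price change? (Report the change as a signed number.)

Solving each curve for Q: Qd = 241 - P.
The market clears where 241 - P = 9 + 0.6P. Rearranging, 1.6P = 232, hence P* = 145.
Substitute back: Q* = 241 - 145 = 96.
After the shift, supply is Qs = -2 + 0.6P.
Re-solving, 1.6P = 243 gives P = 151.875 and Q = 89.125.
ΔP = 151.875 - 145 = 6.875.

ΔP = 6.875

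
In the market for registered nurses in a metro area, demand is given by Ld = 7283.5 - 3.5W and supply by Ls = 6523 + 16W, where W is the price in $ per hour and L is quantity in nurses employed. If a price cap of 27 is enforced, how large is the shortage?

With W fixed at 27, quantity demanded is 7189 and quantity supplied is 6955.
Shortage = Ld - Ls = 7189 - 6955 = 234.

Shortage = 234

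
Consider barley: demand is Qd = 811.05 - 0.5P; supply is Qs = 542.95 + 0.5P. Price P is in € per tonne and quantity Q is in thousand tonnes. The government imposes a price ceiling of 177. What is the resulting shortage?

Evaluating both curves at the ceiling price 177 gives Qd = 722.55, Qs = 631.45.
Shortage = Qd - Qs = 722.55 - 631.45 = 91.1.

Shortage = 91.1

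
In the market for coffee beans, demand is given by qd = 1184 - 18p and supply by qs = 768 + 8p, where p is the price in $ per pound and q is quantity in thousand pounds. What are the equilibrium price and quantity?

At equilibrium qd = qs, so 1184 - 18p = 768 + 8p; collecting terms, 416 = 26p and p* = 16.
Plugging p* into demand: q* = 1184 - 18(16) = 896.

p* = 16, q* = 896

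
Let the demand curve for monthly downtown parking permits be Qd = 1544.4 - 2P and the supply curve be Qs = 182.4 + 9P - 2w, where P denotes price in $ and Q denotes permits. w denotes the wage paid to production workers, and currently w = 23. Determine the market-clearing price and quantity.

With w = 23, supply is Qs = 136.4 + 9P.
Equating demand and supply, 1544.4 - 2P = 136.4 + 9P gives 11P = 1408, so P* = 128.
From the demand curve, Q* = 1544.4 - 2(128) = 1288.4.

P* = 128, Q* = 1288.4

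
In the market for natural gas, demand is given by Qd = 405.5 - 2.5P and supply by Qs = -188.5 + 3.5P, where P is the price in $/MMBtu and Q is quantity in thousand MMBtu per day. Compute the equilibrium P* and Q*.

P* = 99, Q* = 158

At equilibrium Qd = Qs, so 405.5 - 2.5P = -188.5 + 3.5P; collecting terms, 594 = 6P and P* = 99.
Then Q* = 405.5 - 2.5(99) = 158.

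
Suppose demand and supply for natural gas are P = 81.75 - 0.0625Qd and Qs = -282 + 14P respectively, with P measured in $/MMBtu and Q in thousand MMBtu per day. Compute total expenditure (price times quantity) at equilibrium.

In direct form, Qd = 1308 - 16P.
Set Qd = Qs: 1308 - 16P = -282 + 14P, so 1590 = 30P and P* = 53.
From the demand curve, Q* = 1308 - 16(53) = 460.
Total expenditure = P* × Q* = 53 × 460 = 24380.

Total expenditure = 24380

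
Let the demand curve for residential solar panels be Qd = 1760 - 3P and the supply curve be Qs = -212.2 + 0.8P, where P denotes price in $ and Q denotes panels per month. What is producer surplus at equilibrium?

The market clears where 1760 - 3P = -212.2 + 0.8P. Rearranging, 3.8P = 1972.2, hence P* = 519.
Then Q* = 1760 - 3(519) = 203.
Supply choke price (Qs = 0): P = 265.25. Producer surplus = ½ × (519 - 265.25) × 203 = 25755.625.

Producer surplus = 25755.625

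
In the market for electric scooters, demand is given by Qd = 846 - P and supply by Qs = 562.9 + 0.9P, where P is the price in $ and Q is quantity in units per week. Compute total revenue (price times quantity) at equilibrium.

Total revenue = 103853

At equilibrium Qd = Qs, so 846 - P = 562.9 + 0.9P; collecting terms, 283.1 = 1.9P and P* = 149.
Substitute back: Q* = 846 - 149 = 697.
Total revenue = P* × Q* = 149 × 697 = 103853.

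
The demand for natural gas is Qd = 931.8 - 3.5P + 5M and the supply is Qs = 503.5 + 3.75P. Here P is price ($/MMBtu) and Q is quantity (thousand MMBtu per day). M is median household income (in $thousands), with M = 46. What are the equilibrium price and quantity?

With M = 46, demand is Qd = 1161.8 - 3.5P.
At equilibrium Qd = Qs, so 1161.8 - 3.5P = 503.5 + 3.75P; collecting terms, 658.3 = 7.25P and P* = 90.8.
Plugging P* into demand: Q* = 1161.8 - 3.5(90.8) = 844.

P* = 90.8, Q* = 844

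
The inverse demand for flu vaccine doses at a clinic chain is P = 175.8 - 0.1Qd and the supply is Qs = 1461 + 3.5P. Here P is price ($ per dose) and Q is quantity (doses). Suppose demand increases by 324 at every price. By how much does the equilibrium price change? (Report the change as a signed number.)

ΔP = 24

Inverting to quantity form: Qd = 1758 - 10P.
At equilibrium Qd = Qs, so 1758 - 10P = 1461 + 3.5P; collecting terms, 297 = 13.5P and P* = 22.
Then Q* = 1758 - 10(22) = 1538.
After the shift, demand is Qd = 2082 - 10P.
The new intersection has 621 = 13.5P, i.e. P = 46, Q = 1622.
ΔP = 46 - 22 = 24.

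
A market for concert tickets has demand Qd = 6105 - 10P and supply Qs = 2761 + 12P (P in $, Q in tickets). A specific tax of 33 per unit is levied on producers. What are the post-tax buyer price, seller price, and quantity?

The tax drives a wedge P_b - P_s = 33. Substituting P_s = P_b - 33 into supply: Qs = 2365 + 12P_b.
Equate demand and the shifted supply: 6105 - 10P_b = 2365 + 12P_b, giving 22P_b = 3740, so P_b = 170.
Then P_s = 170 - 33 = 137 and Q = 6105 - 10(170) = 4405.

P_b = 170, P_s = 137, Q = 4405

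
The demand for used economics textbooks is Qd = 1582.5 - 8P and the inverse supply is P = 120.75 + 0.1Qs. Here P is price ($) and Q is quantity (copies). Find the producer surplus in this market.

Producer surplus = 5865.3125

Inverting to quantity form: Qs = -1207.5 + 10P.
Equating demand and supply, 1582.5 - 8P = -1207.5 + 10P gives 18P = 2790, so P* = 155.
Substitute back: Q* = 1582.5 - 8(155) = 342.5.
Supply choke price (Qs = 0): P = 120.75. Producer surplus = ½ × (155 - 120.75) × 342.5 = 5865.3125.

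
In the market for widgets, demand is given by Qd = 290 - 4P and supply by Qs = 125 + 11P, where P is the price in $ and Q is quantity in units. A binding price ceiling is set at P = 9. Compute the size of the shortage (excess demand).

At P = 9: Qd = 254 and Qs = 224.
Shortage = Qd - Qs = 254 - 224 = 30.

Shortage = 30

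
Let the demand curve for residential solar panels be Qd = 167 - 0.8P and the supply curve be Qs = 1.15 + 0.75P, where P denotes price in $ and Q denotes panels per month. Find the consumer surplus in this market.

At equilibrium Qd = Qs, so 167 - 0.8P = 1.15 + 0.75P; collecting terms, 165.85 = 1.55P and P* = 107.
Then Q* = 167 - 0.8(107) = 81.4.
Demand choke price (Qd = 0): P = 167/0.8 = 208.75. Consumer surplus = ½ × (208.75 - 107) × 81.4 = 4141.225.

Consumer surplus = 4141.225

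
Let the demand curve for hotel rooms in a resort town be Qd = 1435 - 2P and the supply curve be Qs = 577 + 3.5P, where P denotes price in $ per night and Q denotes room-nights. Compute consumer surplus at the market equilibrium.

Equating demand and supply, 1435 - 2P = 577 + 3.5P gives 5.5P = 858, so P* = 156.
From the demand curve, Q* = 1435 - 2(156) = 1123.
Demand choke price (Qd = 0): P = 1435/2 = 717.5. Consumer surplus = ½ × (717.5 - 156) × 1123 = 315282.25.

Consumer surplus = 315282.25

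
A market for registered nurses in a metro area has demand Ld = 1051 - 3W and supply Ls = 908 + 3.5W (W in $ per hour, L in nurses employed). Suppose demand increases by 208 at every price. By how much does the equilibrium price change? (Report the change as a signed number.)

At equilibrium Ld = Ls, so 1051 - 3W = 908 + 3.5W; collecting terms, 143 = 6.5W and W* = 22.
From the demand curve, L* = 1051 - 3(22) = 985.
After the shift, demand is Ld = 1259 - 3W.
Re-solving, 6.5W = 351 gives W = 54 and L = 1097.
ΔW = 54 - 22 = 32.

ΔW = 32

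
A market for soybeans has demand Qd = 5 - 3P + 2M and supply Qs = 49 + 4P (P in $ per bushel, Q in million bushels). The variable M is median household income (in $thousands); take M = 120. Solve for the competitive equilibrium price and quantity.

P* = 28, Q* = 161

With M = 120, demand is Qd = 245 - 3P.
The market clears where 245 - 3P = 49 + 4P. Rearranging, 7P = 196, hence P* = 28.
Substitute back: Q* = 245 - 3(28) = 161.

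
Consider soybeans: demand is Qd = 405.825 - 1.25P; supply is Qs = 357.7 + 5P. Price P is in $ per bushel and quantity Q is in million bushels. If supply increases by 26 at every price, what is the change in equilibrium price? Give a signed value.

ΔP = -4.16

Set Qd = Qs: 405.825 - 1.25P = 357.7 + 5P, so 48.125 = 6.25P and P* = 7.7.
Then Q* = 405.825 - 1.25(7.7) = 396.2.
After the shift, supply is Qs = 383.7 + 5P.
The new intersection has 22.125 = 6.25P, i.e. P = 3.54, Q = 401.4.
ΔP = 3.54 - 7.7 = -4.16.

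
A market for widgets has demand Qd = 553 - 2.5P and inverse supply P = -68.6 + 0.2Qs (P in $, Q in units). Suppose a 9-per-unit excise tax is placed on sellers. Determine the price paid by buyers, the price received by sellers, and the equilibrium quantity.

P_b = 34, P_s = 25, Q = 468

Rewriting in direct form: Qs = 343 + 5P.
With a tax of 9 on sellers, they supply based on the net price P_s = P_b - 9, so Qs = 298 + 5P_b.
Set Qd = Qs: 553 - 2.5P_b = 298 + 5P_b, so 255 = 7.5P_b and P_b = 34.
Then P_s = 34 - 9 = 25 and Q = 553 - 2.5(34) = 468.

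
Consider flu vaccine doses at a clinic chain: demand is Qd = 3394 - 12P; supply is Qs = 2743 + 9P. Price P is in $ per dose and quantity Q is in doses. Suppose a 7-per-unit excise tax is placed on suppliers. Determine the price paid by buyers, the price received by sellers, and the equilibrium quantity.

P_b = 34, P_s = 27, Q = 2986

The tax drives a wedge P_b - P_s = 7. Substituting P_s = P_b - 7 into supply: Qs = 2680 + 9P_b.
Market clearing requires 3394 - 12P_b = 2680 + 9P_b; hence 714 = 21P_b and P_b = 34.
Then P_s = 34 - 7 = 27 and Q = 3394 - 12(34) = 2986.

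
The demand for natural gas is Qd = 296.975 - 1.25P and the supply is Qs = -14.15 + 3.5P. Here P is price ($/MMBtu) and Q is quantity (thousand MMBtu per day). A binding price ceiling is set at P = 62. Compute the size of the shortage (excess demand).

Shortage = 16.625

At P = 62: Qd = 219.475 and Qs = 202.85.
Shortage = Qd - Qs = 219.475 - 202.85 = 16.625.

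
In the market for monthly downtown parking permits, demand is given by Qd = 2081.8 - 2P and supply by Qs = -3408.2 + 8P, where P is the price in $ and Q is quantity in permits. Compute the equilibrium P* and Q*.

Equating demand and supply, 2081.8 - 2P = -3408.2 + 8P gives 10P = 5490, so P* = 549.
Then Q* = 2081.8 - 2(549) = 983.8.

P* = 549, Q* = 983.8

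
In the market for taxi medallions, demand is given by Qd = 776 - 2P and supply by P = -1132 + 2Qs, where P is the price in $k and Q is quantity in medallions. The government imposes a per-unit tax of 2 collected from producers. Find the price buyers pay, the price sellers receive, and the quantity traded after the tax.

P_b = 84.4, P_s = 82.4, Q = 607.2

Rewriting in direct form: Qs = 566 + 0.5P.
Producers keep P_s = P_b - 2 per unit, so supply in terms of the buyer price is Qs = 565 + 0.5P_b.
Set Qd = Qs: 776 - 2P_b = 565 + 0.5P_b, so 211 = 2.5P_b and P_b = 84.4.
So P_s = 82.4 and the quantity traded is Q = 776 - 2(84.4) = 607.2.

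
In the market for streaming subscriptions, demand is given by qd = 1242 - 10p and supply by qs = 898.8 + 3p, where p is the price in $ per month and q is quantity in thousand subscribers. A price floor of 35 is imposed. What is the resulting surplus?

Surplus = 111.8

With p fixed at 35, quantity demanded is 892 and quantity supplied is 1003.8.
Surplus = qs - qd = 1003.8 - 892 = 111.8.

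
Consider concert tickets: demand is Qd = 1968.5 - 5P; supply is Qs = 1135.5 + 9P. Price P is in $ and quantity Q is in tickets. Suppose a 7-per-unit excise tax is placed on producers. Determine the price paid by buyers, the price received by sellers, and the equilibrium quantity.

P_b = 64, P_s = 57, Q = 1648.5

Producers keep P_s = P_b - 7 per unit, so supply in terms of the buyer price is Qs = 1072.5 + 9P_b.
Set Qd = Qs: 1968.5 - 5P_b = 1072.5 + 9P_b, so 896 = 14P_b and P_b = 64.
So P_s = 57 and the quantity traded is Q = 1968.5 - 5(64) = 1648.5.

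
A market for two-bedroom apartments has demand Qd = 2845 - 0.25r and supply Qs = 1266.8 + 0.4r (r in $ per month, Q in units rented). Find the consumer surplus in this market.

The market clears where 2845 - 0.25r = 1266.8 + 0.4r. Rearranging, 0.65r = 1578.2, hence r* = 2428.
From the demand curve, Q* = 2845 - 0.25(2428) = 2238.
Demand choke price (Qd = 0): r = 2845/0.25 = 11380. Consumer surplus = ½ × (11380 - 2428) × 2238 = 10017288.

Consumer surplus = 10017288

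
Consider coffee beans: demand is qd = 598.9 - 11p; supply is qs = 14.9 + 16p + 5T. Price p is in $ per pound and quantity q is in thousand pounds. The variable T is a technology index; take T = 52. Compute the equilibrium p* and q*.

With T = 52, supply is qs = 274.9 + 16p.
At equilibrium qd = qs, so 598.9 - 11p = 274.9 + 16p; collecting terms, 324 = 27p and p* = 12.
Then q* = 598.9 - 11(12) = 466.9.

p* = 12, q* = 466.9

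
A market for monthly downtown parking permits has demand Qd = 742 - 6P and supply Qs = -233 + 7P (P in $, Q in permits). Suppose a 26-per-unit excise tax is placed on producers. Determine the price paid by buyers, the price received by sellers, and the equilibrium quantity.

With a tax of 26 on producers, they supply based on the net price P_s = P_b - 26, so Qs = -415 + 7P_b.
Equate demand and the shifted supply: 742 - 6P_b = -415 + 7P_b, giving 13P_b = 1157, so P_b = 89.
So P_s = 63 and the quantity traded is Q = 742 - 6(89) = 208.

P_b = 89, P_s = 63, Q = 208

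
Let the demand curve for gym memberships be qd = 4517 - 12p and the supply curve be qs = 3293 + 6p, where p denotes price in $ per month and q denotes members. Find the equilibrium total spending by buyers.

Total spending by buyers = 251668

At equilibrium qd = qs, so 4517 - 12p = 3293 + 6p; collecting terms, 1224 = 18p and p* = 68.
From the demand curve, q* = 4517 - 12(68) = 3701.
Total spending by buyers = p* × q* = 68 × 3701 = 251668.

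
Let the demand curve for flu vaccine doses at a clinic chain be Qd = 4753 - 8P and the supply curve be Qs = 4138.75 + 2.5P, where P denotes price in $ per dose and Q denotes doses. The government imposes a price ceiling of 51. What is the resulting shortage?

At P = 51: Qd = 4345 and Qs = 4266.25.
Shortage = Qd - Qs = 4345 - 4266.25 = 78.75.

Shortage = 78.75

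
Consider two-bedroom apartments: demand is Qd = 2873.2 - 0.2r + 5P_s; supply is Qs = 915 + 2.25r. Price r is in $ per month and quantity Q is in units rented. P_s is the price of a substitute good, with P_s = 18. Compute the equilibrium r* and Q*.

r* = 836, Q* = 2796

With P_s = 18, demand is Qd = 2963.2 - 0.2r.
Set Qd = Qs: 2963.2 - 0.2r = 915 + 2.25r, so 2048.2 = 2.45r and r* = 836.
From the demand curve, Q* = 2963.2 - 0.2(836) = 2796.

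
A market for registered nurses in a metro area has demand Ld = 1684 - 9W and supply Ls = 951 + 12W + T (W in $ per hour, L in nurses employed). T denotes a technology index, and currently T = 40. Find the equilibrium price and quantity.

With T = 40, supply is Ls = 991 + 12W.
At equilibrium Ld = Ls, so 1684 - 9W = 991 + 12W; collecting terms, 693 = 21W and W* = 33.
Plugging W* into demand: L* = 1684 - 9(33) = 1387.

W* = 33, L* = 1387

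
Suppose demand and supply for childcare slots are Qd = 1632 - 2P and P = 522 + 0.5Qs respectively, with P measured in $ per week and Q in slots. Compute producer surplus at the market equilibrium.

Producer surplus = 21609

Solving each curve for Q: Qs = -1044 + 2P.
Set Qd = Qs: 1632 - 2P = -1044 + 2P, so 2676 = 4P and P* = 669.
Substitute back: Q* = 1632 - 2(669) = 294.
Supply choke price (Qs = 0): P = 522. Producer surplus = ½ × (669 - 522) × 294 = 21609.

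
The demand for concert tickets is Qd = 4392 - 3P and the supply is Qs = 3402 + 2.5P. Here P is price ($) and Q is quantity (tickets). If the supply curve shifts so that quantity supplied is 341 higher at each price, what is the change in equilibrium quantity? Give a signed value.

The market clears where 4392 - 3P = 3402 + 2.5P. Rearranging, 5.5P = 990, hence P* = 180.
From the demand curve, Q* = 4392 - 3(180) = 3852.
After the shift, supply is Qs = 3743 + 2.5P.
New equilibrium: 649 = 5.5P, so P = 118 and Q = 4038.
ΔQ = 4038 - 3852 = 186.

ΔQ = 186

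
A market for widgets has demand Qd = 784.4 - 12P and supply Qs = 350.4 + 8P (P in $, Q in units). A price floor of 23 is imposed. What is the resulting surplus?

At P = 23: Qd = 508.4 and Qs = 534.4.
Surplus = Qs - Qd = 534.4 - 508.4 = 26.

Surplus = 26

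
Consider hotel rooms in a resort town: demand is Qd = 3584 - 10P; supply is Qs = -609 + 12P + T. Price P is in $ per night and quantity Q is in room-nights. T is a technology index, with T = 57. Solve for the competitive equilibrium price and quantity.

P* = 188, Q* = 1704

With T = 57, supply is Qs = -552 + 12P.
At equilibrium Qd = Qs, so 3584 - 10P = -552 + 12P; collecting terms, 4136 = 22P and P* = 188.
Plugging P* into demand: Q* = 3584 - 10(188) = 1704.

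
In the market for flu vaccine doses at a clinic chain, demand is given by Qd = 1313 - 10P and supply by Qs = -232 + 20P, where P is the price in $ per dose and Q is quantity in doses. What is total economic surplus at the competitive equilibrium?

Equating demand and supply, 1313 - 10P = -232 + 20P gives 30P = 1545, so P* = 51.5.
Plugging P* into demand: Q* = 1313 - 10(51.5) = 798.
Demand choke price = 131.3; supply choke price = 11.6. CS = ½(131.3 - 51.5)(798) = 31840.2; PS = ½(51.5 - 11.6)(798) = 15920.1. Total surplus = 47760.3.

Total surplus = 47760.3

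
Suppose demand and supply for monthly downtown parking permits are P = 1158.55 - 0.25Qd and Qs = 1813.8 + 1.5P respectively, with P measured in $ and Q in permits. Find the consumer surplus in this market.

Consumer surplus = 833986.125

Inverting to quantity form: Qd = 4634.2 - 4P.
Set Qd = Qs: 4634.2 - 4P = 1813.8 + 1.5P, so 2820.4 = 5.5P and P* = 512.8.
Then Q* = 4634.2 - 4(512.8) = 2583.
Demand choke price (Qd = 0): P = 4634.2/4 = 1158.55. Consumer surplus = ½ × (1158.55 - 512.8) × 2583 = 833986.125.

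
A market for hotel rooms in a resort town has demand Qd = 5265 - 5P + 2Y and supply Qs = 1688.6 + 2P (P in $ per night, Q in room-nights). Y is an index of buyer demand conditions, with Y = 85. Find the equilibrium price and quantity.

P* = 535.2, Q* = 2759

With Y = 85, demand is Qd = 5435 - 5P.
At equilibrium Qd = Qs, so 5435 - 5P = 1688.6 + 2P; collecting terms, 3746.4 = 7P and P* = 535.2.
Then Q* = 5435 - 5(535.2) = 2759.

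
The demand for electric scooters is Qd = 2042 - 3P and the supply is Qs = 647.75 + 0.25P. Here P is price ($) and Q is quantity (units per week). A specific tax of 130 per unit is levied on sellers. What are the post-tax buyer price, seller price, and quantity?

P_b = 439, P_s = 309, Q = 725

With a tax of 130 on sellers, they supply based on the net price P_s = P_b - 130, so Qs = 615.25 + 0.25P_b.
Equate demand and the shifted supply: 2042 - 3P_b = 615.25 + 0.25P_b, giving 3.25P_b = 1426.75, so P_b = 439.
Then P_s = 439 - 130 = 309 and Q = 2042 - 3(439) = 725.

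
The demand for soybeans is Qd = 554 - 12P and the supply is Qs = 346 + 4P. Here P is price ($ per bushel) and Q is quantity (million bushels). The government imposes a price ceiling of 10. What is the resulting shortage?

Evaluating both curves at the ceiling price 10 gives Qd = 434, Qs = 386.
Shortage = Qd - Qs = 434 - 386 = 48.

Shortage = 48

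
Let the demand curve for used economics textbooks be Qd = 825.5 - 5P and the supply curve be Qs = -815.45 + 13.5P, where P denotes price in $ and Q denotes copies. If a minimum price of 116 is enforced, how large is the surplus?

Surplus = 505.05

With P fixed at 116, quantity demanded is 245.5 and quantity supplied is 750.55.
Surplus = Qs - Qd = 750.55 - 245.5 = 505.05.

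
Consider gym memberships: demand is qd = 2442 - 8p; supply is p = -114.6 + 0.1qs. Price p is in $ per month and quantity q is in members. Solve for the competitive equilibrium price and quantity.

p* = 72, q* = 1866

In direct form, qs = 1146 + 10p.
At equilibrium qd = qs, so 2442 - 8p = 1146 + 10p; collecting terms, 1296 = 18p and p* = 72.
Plugging p* into demand: q* = 2442 - 8(72) = 1866.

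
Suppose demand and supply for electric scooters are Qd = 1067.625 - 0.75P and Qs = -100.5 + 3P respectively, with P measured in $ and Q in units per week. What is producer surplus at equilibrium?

Producer surplus = 115926

Set Qd = Qs: 1067.625 - 0.75P = -100.5 + 3P, so 1168.125 = 3.75P and P* = 311.5.
Substitute back: Q* = 1067.625 - 0.75(311.5) = 834.
Supply choke price (Qs = 0): P = 33.5. Producer surplus = ½ × (311.5 - 33.5) × 834 = 115926.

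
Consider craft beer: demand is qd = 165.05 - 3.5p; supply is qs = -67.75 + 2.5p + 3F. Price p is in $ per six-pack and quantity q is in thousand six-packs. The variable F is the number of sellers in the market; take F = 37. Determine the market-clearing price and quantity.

With F = 37, supply is qs = 43.25 + 2.5p.
The market clears where 165.05 - 3.5p = 43.25 + 2.5p. Rearranging, 6p = 121.8, hence p* = 20.3.
Then q* = 165.05 - 3.5(20.3) = 94.

p* = 20.3, q* = 94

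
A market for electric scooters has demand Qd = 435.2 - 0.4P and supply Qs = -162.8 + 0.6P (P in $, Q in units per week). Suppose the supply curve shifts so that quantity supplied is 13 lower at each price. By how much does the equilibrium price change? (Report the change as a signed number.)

ΔP = 13

Set Qd = Qs: 435.2 - 0.4P = -162.8 + 0.6P, so 598 = P and P* = 598.
From the demand curve, Q* = 435.2 - 0.4(598) = 196.
After the shift, supply is Qs = -175.8 + 0.6P.
New equilibrium: 611 = P, so P = 611 and Q = 190.8.
ΔP = 611 - 598 = 13.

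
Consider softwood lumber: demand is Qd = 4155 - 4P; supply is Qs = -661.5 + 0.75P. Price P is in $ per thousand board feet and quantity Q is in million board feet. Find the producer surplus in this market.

Set Qd = Qs: 4155 - 4P = -661.5 + 0.75P, so 4816.5 = 4.75P and P* = 1014.
Then Q* = 4155 - 4(1014) = 99.
Supply choke price (Qs = 0): P = 882. Producer surplus = ½ × (1014 - 882) × 99 = 6534.

Producer surplus = 6534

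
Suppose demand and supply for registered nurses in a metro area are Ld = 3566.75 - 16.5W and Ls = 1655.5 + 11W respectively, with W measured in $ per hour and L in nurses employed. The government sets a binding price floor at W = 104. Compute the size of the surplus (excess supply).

Surplus = 948.75

With W fixed at 104, quantity demanded is 1850.75 and quantity supplied is 2799.5.
Surplus = Ls - Ld = 2799.5 - 1850.75 = 948.75.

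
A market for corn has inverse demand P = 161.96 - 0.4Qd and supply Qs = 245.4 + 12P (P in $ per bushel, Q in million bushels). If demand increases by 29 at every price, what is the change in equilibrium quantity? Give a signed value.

Rewriting in direct form: Qd = 404.9 - 2.5P.
The market clears where 404.9 - 2.5P = 245.4 + 12P. Rearranging, 14.5P = 159.5, hence P* = 11.
Plugging P* into demand: Q* = 404.9 - 2.5(11) = 377.4.
After the shift, demand is Qd = 433.9 - 2.5P.
The new intersection has 188.5 = 14.5P, i.e. P = 13, Q = 401.4.
ΔQ = 401.4 - 377.4 = 24.

ΔQ = 24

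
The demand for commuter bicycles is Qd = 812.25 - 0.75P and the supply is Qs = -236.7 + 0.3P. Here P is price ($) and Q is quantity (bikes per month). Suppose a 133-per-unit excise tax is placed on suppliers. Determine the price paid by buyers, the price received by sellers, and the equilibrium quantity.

With a tax of 133 on suppliers, they supply based on the net price P_s = P_b - 133, so Qs = -276.6 + 0.3P_b.
Set Qd = Qs: 812.25 - 0.75P_b = -276.6 + 0.3P_b, so 1088.85 = 1.05P_b and P_b = 1037.
Then P_s = 1037 - 133 = 904 and Q = 812.25 - 0.75(1037) = 34.5.

P_b = 1037, P_s = 904, Q = 34.5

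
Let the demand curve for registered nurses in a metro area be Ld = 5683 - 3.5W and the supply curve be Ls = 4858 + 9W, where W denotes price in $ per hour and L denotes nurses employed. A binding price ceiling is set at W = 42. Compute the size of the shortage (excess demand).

Shortage = 300

Evaluating both curves at the ceiling price 42 gives Ld = 5536, Ls = 5236.
Shortage = Ld - Ls = 5536 - 5236 = 300.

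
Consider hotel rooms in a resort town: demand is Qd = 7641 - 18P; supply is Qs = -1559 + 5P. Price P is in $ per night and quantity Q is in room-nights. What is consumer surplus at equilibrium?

Consumer surplus = 5402.25

The market clears where 7641 - 18P = -1559 + 5P. Rearranging, 23P = 9200, hence P* = 400.
From the demand curve, Q* = 7641 - 18(400) = 441.
Demand choke price (Qd = 0): P = 7641/18 = 424.5. Consumer surplus = ½ × (424.5 - 400) × 441 = 5402.25.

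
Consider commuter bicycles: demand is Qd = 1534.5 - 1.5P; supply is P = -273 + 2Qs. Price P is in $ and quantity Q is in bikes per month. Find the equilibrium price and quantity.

Inverting to quantity form: Qs = 136.5 + 0.5P.
Equating demand and supply, 1534.5 - 1.5P = 136.5 + 0.5P gives 2P = 1398, so P* = 699.
Plugging P* into demand: Q* = 1534.5 - 1.5(699) = 486.

P* = 699, Q* = 486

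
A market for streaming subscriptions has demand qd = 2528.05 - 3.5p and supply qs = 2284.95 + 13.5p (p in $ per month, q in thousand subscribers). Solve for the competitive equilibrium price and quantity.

Set qd = qs: 2528.05 - 3.5p = 2284.95 + 13.5p, so 243.1 = 17p and p* = 14.3.
Then q* = 2528.05 - 3.5(14.3) = 2478.

p* = 14.3, q* = 2478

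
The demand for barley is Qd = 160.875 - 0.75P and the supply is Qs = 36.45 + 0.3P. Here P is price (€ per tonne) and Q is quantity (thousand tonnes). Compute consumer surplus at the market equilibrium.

Consumer surplus = 3456

Set Qd = Qs: 160.875 - 0.75P = 36.45 + 0.3P, so 124.425 = 1.05P and P* = 118.5.
From the demand curve, Q* = 160.875 - 0.75(118.5) = 72.
Demand choke price (Qd = 0): P = 160.875/0.75 = 214.5. Consumer surplus = ½ × (214.5 - 118.5) × 72 = 3456.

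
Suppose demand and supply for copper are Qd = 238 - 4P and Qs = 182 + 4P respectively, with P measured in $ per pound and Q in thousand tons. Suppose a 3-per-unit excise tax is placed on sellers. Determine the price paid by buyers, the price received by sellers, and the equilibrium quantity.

P_b = 8.5, P_s = 5.5, Q = 204

Sellers keep P_s = P_b - 3 per unit, so supply in terms of the buyer price is Qs = 170 + 4P_b.
Equate demand and the shifted supply: 238 - 4P_b = 170 + 4P_b, giving 8P_b = 68, so P_b = 8.5.
Then P_s = 8.5 - 3 = 5.5 and Q = 238 - 4(8.5) = 204.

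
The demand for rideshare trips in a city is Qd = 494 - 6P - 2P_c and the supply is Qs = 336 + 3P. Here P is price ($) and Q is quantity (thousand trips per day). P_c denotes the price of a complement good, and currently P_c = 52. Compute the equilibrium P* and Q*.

With P_c = 52, demand is Qd = 390 - 6P.
The market clears where 390 - 6P = 336 + 3P. Rearranging, 9P = 54, hence P* = 6.
From the demand curve, Q* = 390 - 6(6) = 354.

P* = 6, Q* = 354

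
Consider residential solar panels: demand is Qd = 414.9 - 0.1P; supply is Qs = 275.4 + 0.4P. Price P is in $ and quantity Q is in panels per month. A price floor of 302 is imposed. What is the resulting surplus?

Evaluating both curves at the floor price 302 gives Qd = 384.7, Qs = 396.2.
Surplus = Qs - Qd = 396.2 - 384.7 = 11.5.

Surplus = 11.5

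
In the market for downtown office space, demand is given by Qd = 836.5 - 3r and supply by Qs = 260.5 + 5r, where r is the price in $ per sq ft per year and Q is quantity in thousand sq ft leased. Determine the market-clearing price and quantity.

r* = 72, Q* = 620.5

At equilibrium Qd = Qs, so 836.5 - 3r = 260.5 + 5r; collecting terms, 576 = 8r and r* = 72.
Then Q* = 836.5 - 3(72) = 620.5.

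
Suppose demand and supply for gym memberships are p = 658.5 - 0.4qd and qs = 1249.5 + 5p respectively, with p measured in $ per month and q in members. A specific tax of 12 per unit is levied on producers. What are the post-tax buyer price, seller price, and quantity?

In direct form, qd = 1646.25 - 2.5p.
With a tax of 12 on producers, they supply based on the net price p_s = p_b - 12, so qs = 1189.5 + 5p_b.
Market clearing requires 1646.25 - 2.5p_b = 1189.5 + 5p_b; hence 456.75 = 7.5p_b and p_b = 60.9.
Then p_s = 60.9 - 12 = 48.9 and q = 1646.25 - 2.5(60.9) = 1494.

p_b = 60.9, p_s = 48.9, q = 1494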